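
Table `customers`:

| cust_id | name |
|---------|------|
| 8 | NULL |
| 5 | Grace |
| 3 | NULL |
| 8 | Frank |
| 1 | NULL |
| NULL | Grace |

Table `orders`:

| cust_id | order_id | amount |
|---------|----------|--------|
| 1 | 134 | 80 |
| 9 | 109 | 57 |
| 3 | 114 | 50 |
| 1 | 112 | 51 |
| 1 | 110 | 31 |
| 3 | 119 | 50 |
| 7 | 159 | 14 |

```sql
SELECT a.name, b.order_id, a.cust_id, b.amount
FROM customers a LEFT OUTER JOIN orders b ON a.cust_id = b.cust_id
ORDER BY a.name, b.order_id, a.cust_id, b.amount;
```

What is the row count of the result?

9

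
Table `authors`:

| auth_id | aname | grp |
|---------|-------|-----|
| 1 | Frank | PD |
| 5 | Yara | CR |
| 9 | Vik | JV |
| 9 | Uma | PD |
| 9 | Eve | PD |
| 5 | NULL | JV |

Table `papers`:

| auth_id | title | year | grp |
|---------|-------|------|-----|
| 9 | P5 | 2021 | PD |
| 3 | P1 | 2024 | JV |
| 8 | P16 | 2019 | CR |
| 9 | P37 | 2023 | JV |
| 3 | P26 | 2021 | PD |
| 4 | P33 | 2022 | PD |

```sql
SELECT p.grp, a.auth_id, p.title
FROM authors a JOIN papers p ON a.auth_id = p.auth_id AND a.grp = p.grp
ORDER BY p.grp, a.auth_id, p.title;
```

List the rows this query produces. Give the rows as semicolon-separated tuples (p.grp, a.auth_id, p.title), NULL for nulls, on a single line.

(JV, 9, P37); (PD, 9, P5); (PD, 9, P5)

INNER JOIN keeps only pairs where the ON condition holds.
Matching on a.auth_id = p.auth_id AND a.grp = p.grp.
Matched pairs: 3.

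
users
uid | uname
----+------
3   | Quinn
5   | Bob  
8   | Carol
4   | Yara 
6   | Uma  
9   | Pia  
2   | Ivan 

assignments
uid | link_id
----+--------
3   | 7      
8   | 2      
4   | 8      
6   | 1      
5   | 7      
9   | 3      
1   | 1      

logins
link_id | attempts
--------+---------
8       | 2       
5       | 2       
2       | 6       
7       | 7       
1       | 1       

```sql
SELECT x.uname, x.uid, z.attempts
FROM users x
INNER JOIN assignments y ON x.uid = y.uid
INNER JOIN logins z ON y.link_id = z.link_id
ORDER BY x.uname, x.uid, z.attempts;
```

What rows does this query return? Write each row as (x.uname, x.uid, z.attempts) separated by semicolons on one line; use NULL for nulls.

Evaluate left to right. First `users x INNER JOIN assignments y` on uid: 6 row(s).
Then INNER JOIN `logins z` on link_id: keep only rows whose y.link_id appears in z.

(Bob, 5, 7); (Carol, 8, 6); (Quinn, 3, 7); (Uma, 6, 1); (Yara, 4, 2)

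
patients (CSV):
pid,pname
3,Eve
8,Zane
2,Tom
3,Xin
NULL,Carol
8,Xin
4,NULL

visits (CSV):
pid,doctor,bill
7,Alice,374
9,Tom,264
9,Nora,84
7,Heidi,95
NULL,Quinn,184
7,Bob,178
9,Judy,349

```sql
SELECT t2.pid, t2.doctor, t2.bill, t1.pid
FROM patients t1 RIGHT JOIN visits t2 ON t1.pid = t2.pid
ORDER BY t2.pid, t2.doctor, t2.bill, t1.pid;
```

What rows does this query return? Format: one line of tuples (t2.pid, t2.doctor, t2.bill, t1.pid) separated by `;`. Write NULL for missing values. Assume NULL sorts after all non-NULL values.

RIGHT JOIN keeps every row from `visits`; unmatched rows get NULL for `patients`'s columns.
Matching on t1.pid = t2.pid. A NULL in a compared column never satisfies the condition.
- pid=3: no matching t2 row.
- pid=8: no matching t2 row.
- pid=2: no matching t2 row.
- pid=3: no matching t2 row.
- pid=NULL: no matching t2 row.
- pid=8: no matching t2 row.
- pid=4: no matching t2 row.
- 7 t2 row(s) had no t1 match → kept, t1 columns NULL.
After projecting and ordering:
t2.pid | t2.doctor | t2.bill | t1.pid
7 | Alice | 374 | NULL
7 | Bob | 178 | NULL
7 | Heidi | 95 | NULL
9 | Judy | 349 | NULL
9 | Nora | 84 | NULL
9 | Tom | 264 | NULL
NULL | Quinn | 184 | NULL

(7, Alice, 374, NULL); (7, Bob, 178, NULL); (7, Heidi, 95, NULL); (9, Judy, 349, NULL); (9, Nora, 84, NULL); (9, Tom, 264, NULL); (NULL, Quinn, 184, NULL)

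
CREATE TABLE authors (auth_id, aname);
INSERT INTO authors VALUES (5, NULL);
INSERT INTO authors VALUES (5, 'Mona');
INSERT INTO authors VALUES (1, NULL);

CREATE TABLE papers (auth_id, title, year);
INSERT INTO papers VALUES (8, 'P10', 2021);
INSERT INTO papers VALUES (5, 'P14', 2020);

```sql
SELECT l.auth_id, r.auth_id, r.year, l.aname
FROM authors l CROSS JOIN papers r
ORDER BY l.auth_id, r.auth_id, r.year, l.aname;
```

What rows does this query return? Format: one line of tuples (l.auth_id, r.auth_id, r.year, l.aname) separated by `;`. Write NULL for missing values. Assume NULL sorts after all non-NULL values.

CROSS JOIN pairs every row of `authors` with every row of `papers`: 3 × 2 = 6 rows.
After projecting and ordering:
l.auth_id | r.auth_id | r.year | l.aname
1 | 5 | 2020 | NULL
1 | 8 | 2021 | NULL
5 | 5 | 2020 | Mona
5 | 5 | 2020 | NULL
5 | 8 | 2021 | Mona
5 | 8 | 2021 | NULL

(1, 5, 2020, NULL); (1, 8, 2021, NULL); (5, 5, 2020, Mona); (5, 5, 2020, NULL); (5, 8, 2021, Mona); (5, 8, 2021, NULL)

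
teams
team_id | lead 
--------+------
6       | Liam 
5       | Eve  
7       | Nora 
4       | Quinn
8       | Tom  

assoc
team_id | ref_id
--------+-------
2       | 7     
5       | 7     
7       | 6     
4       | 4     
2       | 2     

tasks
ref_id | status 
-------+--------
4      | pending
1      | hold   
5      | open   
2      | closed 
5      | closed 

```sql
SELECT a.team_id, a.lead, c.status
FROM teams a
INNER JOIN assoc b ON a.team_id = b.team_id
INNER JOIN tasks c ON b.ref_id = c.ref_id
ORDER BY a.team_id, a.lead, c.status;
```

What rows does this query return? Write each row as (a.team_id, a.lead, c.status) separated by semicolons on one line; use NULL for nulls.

Step 1 — a INNER JOIN b on team_id → 3 row(s).
Then INNER JOIN `tasks c` on ref_id: keep only rows whose b.ref_id appears in c.

(4, Quinn, pending)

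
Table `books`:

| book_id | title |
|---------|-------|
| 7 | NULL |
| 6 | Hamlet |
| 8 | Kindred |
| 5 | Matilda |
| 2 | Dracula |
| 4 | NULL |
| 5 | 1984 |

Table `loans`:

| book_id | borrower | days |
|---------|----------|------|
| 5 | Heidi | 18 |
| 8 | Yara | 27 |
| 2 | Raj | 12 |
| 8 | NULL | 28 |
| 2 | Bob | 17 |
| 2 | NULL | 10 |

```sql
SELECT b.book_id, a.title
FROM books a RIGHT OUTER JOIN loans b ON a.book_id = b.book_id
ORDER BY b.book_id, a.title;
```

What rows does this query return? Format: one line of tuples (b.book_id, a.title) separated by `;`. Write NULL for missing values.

RIGHT JOIN keeps every row from `loans`; unmatched rows get NULL for `books`'s columns.
Matching on a.book_id = b.book_id.
Matched pairs: 7; unmatched b rows kept: 0.

(2, Dracula); (2, Dracula); (2, Dracula); (5, 1984); (5, Matilda); (8, Kindred); (8, Kindred)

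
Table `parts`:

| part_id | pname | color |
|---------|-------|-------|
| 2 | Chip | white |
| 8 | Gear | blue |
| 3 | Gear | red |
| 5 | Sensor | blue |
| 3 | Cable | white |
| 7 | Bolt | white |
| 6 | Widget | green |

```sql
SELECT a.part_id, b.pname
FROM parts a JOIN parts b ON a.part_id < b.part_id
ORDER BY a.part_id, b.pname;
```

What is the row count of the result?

20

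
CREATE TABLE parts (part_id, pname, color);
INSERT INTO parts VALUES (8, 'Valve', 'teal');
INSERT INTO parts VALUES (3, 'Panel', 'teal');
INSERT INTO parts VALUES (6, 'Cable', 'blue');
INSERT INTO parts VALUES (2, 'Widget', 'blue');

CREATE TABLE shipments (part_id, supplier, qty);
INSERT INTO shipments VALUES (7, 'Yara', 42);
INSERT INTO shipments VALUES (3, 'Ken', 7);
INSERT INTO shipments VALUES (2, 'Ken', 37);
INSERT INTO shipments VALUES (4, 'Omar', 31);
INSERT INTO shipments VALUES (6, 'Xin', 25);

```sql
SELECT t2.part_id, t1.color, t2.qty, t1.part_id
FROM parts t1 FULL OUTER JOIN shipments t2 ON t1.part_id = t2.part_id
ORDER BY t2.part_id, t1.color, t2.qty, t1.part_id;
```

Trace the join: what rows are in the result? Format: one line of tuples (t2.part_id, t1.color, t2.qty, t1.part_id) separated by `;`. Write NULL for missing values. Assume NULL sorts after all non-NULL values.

(2, blue, 37, 2); (3, teal, 7, 3); (4, NULL, 31, NULL); (6, blue, 25, 6); (7, NULL, 42, NULL); (NULL, teal, NULL, 8)

FULL OUTER JOIN keeps every row from both sides; unmatched rows get NULL for the other side's columns.
Matching on t1.part_id = t2.part_id.
Matched pairs: 3; unmatched t1 rows kept: 1; unmatched t2 rows kept: 2.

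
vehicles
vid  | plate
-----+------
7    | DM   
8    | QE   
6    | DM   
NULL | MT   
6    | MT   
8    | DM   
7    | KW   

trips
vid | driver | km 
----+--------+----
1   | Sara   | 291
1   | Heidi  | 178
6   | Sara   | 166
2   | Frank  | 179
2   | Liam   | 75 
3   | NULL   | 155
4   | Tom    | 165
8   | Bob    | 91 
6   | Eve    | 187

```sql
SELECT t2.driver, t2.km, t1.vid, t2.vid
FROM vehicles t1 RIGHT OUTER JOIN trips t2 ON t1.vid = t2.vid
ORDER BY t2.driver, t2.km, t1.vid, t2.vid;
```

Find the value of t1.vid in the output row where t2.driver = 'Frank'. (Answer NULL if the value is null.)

RIGHT JOIN keeps every row from `trips`; unmatched rows get NULL for `vehicles`'s columns.
Matching on t1.vid = t2.vid. A NULL in a compared column never satisfies the condition.
- vid=7: no matching t2 row.
- vid=8: 1 matching t2 row(s), so 1 row(s) emitted.
- vid=6: 2 matching t2 row(s), so 2 row(s) emitted.
- vid=NULL: no matching t2 row.
- vid=6: 2 matching t2 row(s), so 2 row(s) emitted.
- vid=8: 1 matching t2 row(s), so 1 row(s) emitted.
- vid=7: no matching t2 row.
- 6 t2 row(s) had no t1 match → kept, t1 columns NULL.

NULL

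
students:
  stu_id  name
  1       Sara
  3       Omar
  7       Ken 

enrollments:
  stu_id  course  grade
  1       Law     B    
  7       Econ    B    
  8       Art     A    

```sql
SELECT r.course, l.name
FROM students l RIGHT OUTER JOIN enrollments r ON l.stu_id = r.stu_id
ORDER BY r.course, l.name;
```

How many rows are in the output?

3

RIGHT JOIN keeps every row from `enrollments`; unmatched rows get NULL for `students`'s columns.
Matching on l.stu_id = r.stu_id.
- l (stu_id=1) pairs with 1 row(s) of r.
- l (stu_id=3) has no partner in r.
- l (stu_id=7) pairs with 1 row(s) of r.
- plus 1 unmatched r row(s), each kept with NULL l columns.
Total: 2 matched + 1 padded = 3 rows.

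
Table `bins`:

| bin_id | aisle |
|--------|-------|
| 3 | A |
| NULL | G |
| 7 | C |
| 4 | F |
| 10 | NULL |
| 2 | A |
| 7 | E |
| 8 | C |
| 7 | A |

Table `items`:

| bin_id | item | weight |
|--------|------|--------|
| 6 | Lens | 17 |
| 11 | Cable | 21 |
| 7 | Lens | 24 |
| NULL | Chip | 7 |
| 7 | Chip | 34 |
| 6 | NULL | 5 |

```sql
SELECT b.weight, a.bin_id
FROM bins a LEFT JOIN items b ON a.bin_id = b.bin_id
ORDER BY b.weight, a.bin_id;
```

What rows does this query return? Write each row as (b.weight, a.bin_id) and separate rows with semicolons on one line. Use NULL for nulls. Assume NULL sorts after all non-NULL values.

LEFT JOIN keeps every row from `bins`; unmatched rows get NULL for `items`'s columns.
Matching on a.bin_id = b.bin_id. A NULL in a compared column never satisfies the condition.
- a (bin_id=3) has no partner → padded with NULL.
- a (bin_id=NULL) has no partner → padded with NULL.
- a (bin_id=7) pairs with 2 row(s) of b.
- a (bin_id=4) has no partner → padded with NULL.
- a (bin_id=10) has no partner → padded with NULL.
- a (bin_id=2) has no partner → padded with NULL.
- a (bin_id=7) pairs with 2 row(s) of b.
- a (bin_id=8) has no partner → padded with NULL.
- a (bin_id=7) pairs with 2 row(s) of b.

(24, 7); (24, 7); (24, 7); (34, 7); (34, 7); (34, 7); (NULL, 2); (NULL, 3); (NULL, 4); (NULL, 8); (NULL, 10); (NULL, NULL)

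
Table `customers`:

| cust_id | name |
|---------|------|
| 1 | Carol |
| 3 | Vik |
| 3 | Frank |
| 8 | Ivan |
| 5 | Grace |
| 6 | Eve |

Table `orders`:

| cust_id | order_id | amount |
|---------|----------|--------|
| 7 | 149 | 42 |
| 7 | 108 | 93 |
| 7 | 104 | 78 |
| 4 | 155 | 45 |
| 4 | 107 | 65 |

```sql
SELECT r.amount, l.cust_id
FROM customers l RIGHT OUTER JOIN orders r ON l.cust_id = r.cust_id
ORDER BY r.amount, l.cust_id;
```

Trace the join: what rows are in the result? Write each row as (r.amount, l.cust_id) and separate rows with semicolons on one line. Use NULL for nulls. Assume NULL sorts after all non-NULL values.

(42, NULL); (45, NULL); (65, NULL); (78, NULL); (93, NULL)

RIGHT JOIN keeps every row from `orders`; unmatched rows get NULL for `customers`'s columns.
Matching on l.cust_id = r.cust_id.
- l[0] cust_id=1 → no match.
- l[1] cust_id=3 → no match.
- l[2] cust_id=3 → no match.
- l[3] cust_id=8 → no match.
- l[4] cust_id=5 → no match.
- l[5] cust_id=6 → no match.
- 5 row(s) from r found no l partner → padded with NULL.
After projecting and ordering:
r.amount | l.cust_id
42 | NULL
45 | NULL
65 | NULL
78 | NULL
93 | NULL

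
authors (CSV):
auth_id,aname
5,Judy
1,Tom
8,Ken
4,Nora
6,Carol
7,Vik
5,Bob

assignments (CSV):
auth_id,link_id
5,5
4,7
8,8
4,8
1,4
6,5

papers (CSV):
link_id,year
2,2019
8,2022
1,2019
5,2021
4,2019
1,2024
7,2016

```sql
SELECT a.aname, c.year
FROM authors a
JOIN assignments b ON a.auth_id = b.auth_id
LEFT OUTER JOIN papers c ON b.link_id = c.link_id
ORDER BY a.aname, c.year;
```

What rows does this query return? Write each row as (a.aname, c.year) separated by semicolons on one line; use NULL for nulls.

(Bob, 2021); (Carol, 2021); (Judy, 2021); (Ken, 2022); (Nora, 2016); (Nora, 2022); (Tom, 2019)

Evaluate left to right. First `authors a INNER JOIN assignments b` on auth_id: 7 row(s).
Then LEFT JOIN `papers c` on link_id: each of those 7 rows is kept; rows whose b.link_id has no match in c get NULL for c's columns.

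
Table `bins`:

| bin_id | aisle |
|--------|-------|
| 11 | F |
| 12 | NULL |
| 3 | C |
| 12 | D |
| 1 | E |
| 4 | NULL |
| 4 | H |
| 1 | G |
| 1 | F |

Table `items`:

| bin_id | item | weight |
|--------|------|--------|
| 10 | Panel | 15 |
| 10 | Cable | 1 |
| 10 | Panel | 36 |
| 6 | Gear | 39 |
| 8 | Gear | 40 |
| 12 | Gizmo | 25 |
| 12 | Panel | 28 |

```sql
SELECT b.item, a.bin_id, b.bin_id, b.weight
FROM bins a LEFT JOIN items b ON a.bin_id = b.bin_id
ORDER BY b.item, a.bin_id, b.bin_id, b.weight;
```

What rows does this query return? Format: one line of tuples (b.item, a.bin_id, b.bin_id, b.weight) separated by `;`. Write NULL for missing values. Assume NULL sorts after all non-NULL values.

(Gizmo, 12, 12, 25); (Gizmo, 12, 12, 25); (Panel, 12, 12, 28); (Panel, 12, 12, 28); (NULL, 1, NULL, NULL); (NULL, 1, NULL, NULL); (NULL, 1, NULL, NULL); (NULL, 3, NULL, NULL); (NULL, 4, NULL, NULL); (NULL, 4, NULL, NULL); (NULL, 11, NULL, NULL)

LEFT JOIN keeps every row from `bins`; unmatched rows get NULL for `items`'s columns.
Matching on a.bin_id = b.bin_id.
Matched pairs: 4; unmatched a rows kept: 7.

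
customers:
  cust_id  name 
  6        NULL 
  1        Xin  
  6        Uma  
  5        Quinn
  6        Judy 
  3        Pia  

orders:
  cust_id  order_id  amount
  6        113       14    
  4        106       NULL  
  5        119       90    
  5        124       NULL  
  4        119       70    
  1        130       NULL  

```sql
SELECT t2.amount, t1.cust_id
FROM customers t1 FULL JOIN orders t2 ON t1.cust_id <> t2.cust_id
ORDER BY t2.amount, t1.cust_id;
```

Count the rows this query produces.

FULL OUTER JOIN keeps every row from both sides; unmatched rows get NULL for the other side's columns.
Matching on t1.cust_id <> t2.cust_id.
- t1 (cust_id=6) pairs with 5 row(s) of t2.
- t1 (cust_id=1) pairs with 5 row(s) of t2.
- t1 (cust_id=6) pairs with 5 row(s) of t2.
- t1 (cust_id=5) pairs with 4 row(s) of t2.
- t1 (cust_id=6) pairs with 5 row(s) of t2.
- t1 (cust_id=3) pairs with 6 row(s) of t2.
Total: 30 rows.

30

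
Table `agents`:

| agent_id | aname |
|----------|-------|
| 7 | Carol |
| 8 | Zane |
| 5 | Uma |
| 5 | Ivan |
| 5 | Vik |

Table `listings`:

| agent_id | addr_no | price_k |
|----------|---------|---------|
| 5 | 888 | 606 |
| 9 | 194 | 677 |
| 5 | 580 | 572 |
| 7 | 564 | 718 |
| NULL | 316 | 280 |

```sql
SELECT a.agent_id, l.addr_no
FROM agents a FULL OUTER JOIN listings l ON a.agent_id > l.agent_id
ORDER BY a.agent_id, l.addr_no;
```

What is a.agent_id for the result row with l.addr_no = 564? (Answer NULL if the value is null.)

8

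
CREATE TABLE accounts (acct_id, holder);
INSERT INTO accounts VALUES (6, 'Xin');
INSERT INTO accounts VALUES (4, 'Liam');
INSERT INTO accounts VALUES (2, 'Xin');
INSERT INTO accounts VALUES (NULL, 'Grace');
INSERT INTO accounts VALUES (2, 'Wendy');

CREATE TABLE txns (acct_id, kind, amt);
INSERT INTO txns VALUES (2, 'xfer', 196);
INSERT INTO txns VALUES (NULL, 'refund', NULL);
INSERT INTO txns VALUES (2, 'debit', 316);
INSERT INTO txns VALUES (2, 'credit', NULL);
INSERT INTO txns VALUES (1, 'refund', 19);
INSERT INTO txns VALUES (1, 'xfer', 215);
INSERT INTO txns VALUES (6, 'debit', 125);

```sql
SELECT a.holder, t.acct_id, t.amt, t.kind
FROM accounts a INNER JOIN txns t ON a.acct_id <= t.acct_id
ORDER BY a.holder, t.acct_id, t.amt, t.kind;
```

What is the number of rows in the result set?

10

INNER JOIN keeps only pairs where the ON condition holds.
Matching on a.acct_id <= t.acct_id. A NULL in a compared column never satisfies the condition.
Matched pairs: 10.
Total: 10 rows.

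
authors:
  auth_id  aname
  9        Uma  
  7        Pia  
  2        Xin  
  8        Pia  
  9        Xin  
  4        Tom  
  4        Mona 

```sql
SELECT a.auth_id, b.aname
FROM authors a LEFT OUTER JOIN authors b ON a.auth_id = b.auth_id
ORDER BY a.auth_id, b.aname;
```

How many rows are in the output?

LEFT JOIN keeps every row from `authors a`; unmatched rows get NULL for `authors b`'s columns.
Matching on a.auth_id = b.auth_id.
Matched pairs: 11; unmatched a rows kept: 0.
Total: 11 rows.

11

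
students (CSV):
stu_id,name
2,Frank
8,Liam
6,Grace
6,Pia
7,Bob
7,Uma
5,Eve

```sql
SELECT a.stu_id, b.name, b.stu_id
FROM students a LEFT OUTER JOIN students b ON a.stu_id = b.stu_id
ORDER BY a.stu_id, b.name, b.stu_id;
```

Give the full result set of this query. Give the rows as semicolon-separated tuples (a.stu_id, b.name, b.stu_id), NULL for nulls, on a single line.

(2, Frank, 2); (5, Eve, 5); (6, Grace, 6); (6, Grace, 6); (6, Pia, 6); (6, Pia, 6); (7, Bob, 7); (7, Bob, 7); (7, Uma, 7); (7, Uma, 7); (8, Liam, 8)

LEFT JOIN keeps every row from `students a`; unmatched rows get NULL for `students b`'s columns.
Matching on a.stu_id = b.stu_id.
- stu_id=2: 1 matching b row(s), so 1 row(s) emitted.
- stu_id=8: 1 matching b row(s), so 1 row(s) emitted.
- stu_id=6: 2 matching b row(s), so 2 row(s) emitted.
- stu_id=6: 2 matching b row(s), so 2 row(s) emitted.
- stu_id=7: 2 matching b row(s), so 2 row(s) emitted.
- stu_id=7: 2 matching b row(s), so 2 row(s) emitted.
- stu_id=5: 1 matching b row(s), so 1 row(s) emitted.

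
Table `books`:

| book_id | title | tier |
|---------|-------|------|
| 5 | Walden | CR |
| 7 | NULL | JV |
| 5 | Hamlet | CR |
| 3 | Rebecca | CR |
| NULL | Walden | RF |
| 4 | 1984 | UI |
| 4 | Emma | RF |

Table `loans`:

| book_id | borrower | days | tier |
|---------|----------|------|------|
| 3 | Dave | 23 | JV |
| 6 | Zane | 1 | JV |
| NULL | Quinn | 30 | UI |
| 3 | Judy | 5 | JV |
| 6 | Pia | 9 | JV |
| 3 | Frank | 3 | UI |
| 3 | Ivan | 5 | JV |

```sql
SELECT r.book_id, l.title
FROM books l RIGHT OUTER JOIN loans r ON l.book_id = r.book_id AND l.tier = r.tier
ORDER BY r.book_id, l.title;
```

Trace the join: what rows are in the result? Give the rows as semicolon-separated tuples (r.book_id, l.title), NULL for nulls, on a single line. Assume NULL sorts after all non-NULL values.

RIGHT JOIN keeps every row from `loans`; unmatched rows get NULL for `books`'s columns.
Matching on l.book_id = r.book_id AND l.tier = r.tier. A NULL in a compared column never satisfies the condition.
Matched pairs: 0; unmatched r rows kept: 7.

(3, NULL); (3, NULL); (3, NULL); (3, NULL); (6, NULL); (6, NULL); (NULL, NULL)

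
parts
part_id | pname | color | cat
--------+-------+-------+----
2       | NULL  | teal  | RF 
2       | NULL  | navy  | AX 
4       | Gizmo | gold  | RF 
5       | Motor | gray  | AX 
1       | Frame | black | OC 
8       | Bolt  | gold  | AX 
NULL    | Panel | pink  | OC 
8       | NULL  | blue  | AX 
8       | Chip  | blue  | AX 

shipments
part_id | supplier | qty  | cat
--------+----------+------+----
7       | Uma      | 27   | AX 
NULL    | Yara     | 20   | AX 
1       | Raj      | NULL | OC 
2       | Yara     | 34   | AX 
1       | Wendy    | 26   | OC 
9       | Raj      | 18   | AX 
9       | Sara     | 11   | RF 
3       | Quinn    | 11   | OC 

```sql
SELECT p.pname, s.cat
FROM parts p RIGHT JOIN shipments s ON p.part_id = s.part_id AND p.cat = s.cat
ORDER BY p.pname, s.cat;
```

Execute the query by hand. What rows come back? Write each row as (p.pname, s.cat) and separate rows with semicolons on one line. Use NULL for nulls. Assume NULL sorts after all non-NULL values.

RIGHT JOIN keeps every row from `shipments`; unmatched rows get NULL for `parts`'s columns.
Matching on p.part_id = s.part_id AND p.cat = s.cat. A NULL in a compared column never satisfies the condition.
- p[0] part_id=2, cat=RF → no match.
- p[1] part_id=2, cat=AX → 1 match(es) in s → 1 row(s).
- p[2] part_id=4, cat=RF → no match.
- p[3] part_id=5, cat=AX → no match.
- p[4] part_id=1, cat=OC → 2 match(es) in s → 2 row(s).
- p[5] part_id=8, cat=AX → no match.
- p[6] part_id=NULL, cat=OC → no match.
- p[7] part_id=8, cat=AX → no match.
- p[8] part_id=8, cat=AX → no match.
- 5 s row(s) had no p match → kept, p columns NULL.
After projecting and ordering:
p.pname | s.cat
Frame | OC
Frame | OC
NULL | AX
NULL | AX
NULL | AX
NULL | AX
NULL | OC
NULL | RF

(Frame, OC); (Frame, OC); (NULL, AX); (NULL, AX); (NULL, AX); (NULL, AX); (NULL, OC); (NULL, RF)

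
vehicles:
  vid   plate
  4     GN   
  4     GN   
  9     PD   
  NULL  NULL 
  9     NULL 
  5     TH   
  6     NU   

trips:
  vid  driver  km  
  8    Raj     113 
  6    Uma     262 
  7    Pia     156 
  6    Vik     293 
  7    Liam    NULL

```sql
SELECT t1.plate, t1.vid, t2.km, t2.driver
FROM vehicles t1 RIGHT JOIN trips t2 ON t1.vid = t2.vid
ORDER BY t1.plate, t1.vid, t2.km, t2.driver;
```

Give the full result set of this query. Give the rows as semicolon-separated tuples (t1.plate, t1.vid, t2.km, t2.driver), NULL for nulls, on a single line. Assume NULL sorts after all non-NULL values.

RIGHT JOIN keeps every row from `trips`; unmatched rows get NULL for `vehicles`'s columns.
Matching on t1.vid = t2.vid. A NULL in a compared column never satisfies the condition.
- vid=4: no matching t2 row.
- vid=4: no matching t2 row.
- vid=9: no matching t2 row.
- vid=NULL: no matching t2 row.
- vid=9: no matching t2 row.
- vid=5: no matching t2 row.
- vid=6: 2 matching t2 row(s), so 2 row(s) emitted.
- 3 row(s) from t2 found no t1 partner → padded with NULL.
After projecting and ordering:
t1.plate | t1.vid | t2.km | t2.driver
NU | 6 | 262 | Uma
NU | 6 | 293 | Vik
NULL | NULL | 113 | Raj
NULL | NULL | 156 | Pia
NULL | NULL | NULL | Liam

(NU, 6, 262, Uma); (NU, 6, 293, Vik); (NULL, NULL, 113, Raj); (NULL, NULL, 156, Pia); (NULL, NULL, NULL, Liam)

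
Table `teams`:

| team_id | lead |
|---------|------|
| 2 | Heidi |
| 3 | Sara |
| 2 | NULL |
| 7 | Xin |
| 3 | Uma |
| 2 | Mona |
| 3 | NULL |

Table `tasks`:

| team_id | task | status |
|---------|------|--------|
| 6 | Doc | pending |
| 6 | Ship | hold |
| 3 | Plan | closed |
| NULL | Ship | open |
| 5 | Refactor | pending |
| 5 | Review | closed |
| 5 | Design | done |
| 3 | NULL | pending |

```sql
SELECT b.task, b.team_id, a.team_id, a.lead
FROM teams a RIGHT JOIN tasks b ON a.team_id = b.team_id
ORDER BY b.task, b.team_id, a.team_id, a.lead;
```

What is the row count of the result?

12

RIGHT JOIN keeps every row from `tasks`; unmatched rows get NULL for `teams`'s columns.
Matching on a.team_id = b.team_id. A NULL in a compared column never satisfies the condition.
- team_id=2: no matching b row.
- team_id=3: 2 matching b row(s), so 2 row(s) emitted.
- team_id=2: no matching b row.
- team_id=7: no matching b row.
- team_id=3: 2 matching b row(s), so 2 row(s) emitted.
- team_id=2: no matching b row.
- team_id=3: 2 matching b row(s), so 2 row(s) emitted.
- 6 b row(s) had no a match → kept, a columns NULL.
Total: 6 matched + 6 padded = 12 rows.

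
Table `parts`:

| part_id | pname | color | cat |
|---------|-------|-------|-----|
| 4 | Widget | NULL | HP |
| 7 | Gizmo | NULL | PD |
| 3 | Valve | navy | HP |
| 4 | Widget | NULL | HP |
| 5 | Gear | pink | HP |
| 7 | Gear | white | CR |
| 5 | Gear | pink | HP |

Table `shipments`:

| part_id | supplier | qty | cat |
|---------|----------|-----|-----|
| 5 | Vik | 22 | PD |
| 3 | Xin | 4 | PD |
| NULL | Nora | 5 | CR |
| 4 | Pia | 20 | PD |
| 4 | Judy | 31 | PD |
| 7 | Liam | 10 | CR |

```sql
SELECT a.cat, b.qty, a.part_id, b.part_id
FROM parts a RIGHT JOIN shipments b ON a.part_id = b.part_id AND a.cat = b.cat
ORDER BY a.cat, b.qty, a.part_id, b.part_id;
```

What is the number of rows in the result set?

6

RIGHT JOIN keeps every row from `shipments`; unmatched rows get NULL for `parts`'s columns.
Matching on a.part_id = b.part_id AND a.cat = b.cat. A NULL in a compared column never satisfies the condition.
- a (part_id=4, cat=HP) has no partner in b.
- a (part_id=7, cat=PD) has no partner in b.
- a (part_id=3, cat=HP) has no partner in b.
- a (part_id=4, cat=HP) has no partner in b.
- a (part_id=5, cat=HP) has no partner in b.
- a (part_id=7, cat=CR) pairs with 1 row(s) of b.
- a (part_id=5, cat=HP) has no partner in b.
- plus 5 unmatched b row(s), each kept with NULL a columns.
Total: 1 matched + 5 padded = 6 rows.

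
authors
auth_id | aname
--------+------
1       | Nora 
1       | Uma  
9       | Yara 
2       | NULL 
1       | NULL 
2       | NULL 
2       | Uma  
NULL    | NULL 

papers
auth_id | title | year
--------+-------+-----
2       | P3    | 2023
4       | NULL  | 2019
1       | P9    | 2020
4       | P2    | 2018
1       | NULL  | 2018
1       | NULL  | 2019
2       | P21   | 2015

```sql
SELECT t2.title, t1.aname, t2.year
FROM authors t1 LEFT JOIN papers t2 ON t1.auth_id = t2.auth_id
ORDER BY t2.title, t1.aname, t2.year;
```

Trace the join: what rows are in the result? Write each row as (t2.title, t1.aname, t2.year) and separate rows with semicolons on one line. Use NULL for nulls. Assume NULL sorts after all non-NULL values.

(P21, Uma, 2015); (P21, NULL, 2015); (P21, NULL, 2015); (P3, Uma, 2023); (P3, NULL, 2023); (P3, NULL, 2023); (P9, Nora, 2020); (P9, Uma, 2020); (P9, NULL, 2020); (NULL, Nora, 2018); (NULL, Nora, 2019); (NULL, Uma, 2018); (NULL, Uma, 2019); (NULL, Yara, NULL); (NULL, NULL, 2018); (NULL, NULL, 2019); (NULL, NULL, NULL)

LEFT JOIN keeps every row from `authors`; unmatched rows get NULL for `papers`'s columns.
Matching on t1.auth_id = t2.auth_id. A NULL in a compared column never satisfies the condition.
Matched pairs: 15; unmatched t1 rows kept: 2.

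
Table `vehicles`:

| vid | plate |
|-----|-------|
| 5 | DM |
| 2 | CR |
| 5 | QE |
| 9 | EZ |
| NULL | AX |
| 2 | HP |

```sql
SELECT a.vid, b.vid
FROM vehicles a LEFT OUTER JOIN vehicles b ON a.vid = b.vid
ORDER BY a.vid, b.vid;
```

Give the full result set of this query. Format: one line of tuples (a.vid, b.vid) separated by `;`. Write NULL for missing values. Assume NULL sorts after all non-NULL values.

LEFT JOIN keeps every row from `vehicles a`; unmatched rows get NULL for `vehicles b`'s columns.
Matching on a.vid = b.vid. A NULL in a compared column never satisfies the condition.
Matched pairs: 9; unmatched a rows kept: 1.

(2, 2); (2, 2); (2, 2); (2, 2); (5, 5); (5, 5); (5, 5); (5, 5); (9, 9); (NULL, NULL)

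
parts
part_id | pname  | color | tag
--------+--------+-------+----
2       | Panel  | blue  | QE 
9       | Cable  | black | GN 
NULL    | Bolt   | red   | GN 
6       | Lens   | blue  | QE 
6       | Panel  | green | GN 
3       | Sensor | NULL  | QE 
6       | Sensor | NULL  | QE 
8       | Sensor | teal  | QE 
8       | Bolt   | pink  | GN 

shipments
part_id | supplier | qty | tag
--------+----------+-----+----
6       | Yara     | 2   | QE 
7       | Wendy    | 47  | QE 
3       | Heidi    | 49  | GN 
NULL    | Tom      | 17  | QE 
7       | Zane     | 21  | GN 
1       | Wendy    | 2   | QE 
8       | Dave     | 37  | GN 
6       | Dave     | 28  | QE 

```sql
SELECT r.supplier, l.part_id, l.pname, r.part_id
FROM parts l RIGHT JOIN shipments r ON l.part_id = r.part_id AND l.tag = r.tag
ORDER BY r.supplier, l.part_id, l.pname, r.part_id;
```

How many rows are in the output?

10

RIGHT JOIN keeps every row from `shipments`; unmatched rows get NULL for `parts`'s columns.
Matching on l.part_id = r.part_id AND l.tag = r.tag. A NULL in a compared column never satisfies the condition.
Matched pairs: 5; unmatched r rows kept: 5.
Total: 5 matched + 5 padded = 10 rows.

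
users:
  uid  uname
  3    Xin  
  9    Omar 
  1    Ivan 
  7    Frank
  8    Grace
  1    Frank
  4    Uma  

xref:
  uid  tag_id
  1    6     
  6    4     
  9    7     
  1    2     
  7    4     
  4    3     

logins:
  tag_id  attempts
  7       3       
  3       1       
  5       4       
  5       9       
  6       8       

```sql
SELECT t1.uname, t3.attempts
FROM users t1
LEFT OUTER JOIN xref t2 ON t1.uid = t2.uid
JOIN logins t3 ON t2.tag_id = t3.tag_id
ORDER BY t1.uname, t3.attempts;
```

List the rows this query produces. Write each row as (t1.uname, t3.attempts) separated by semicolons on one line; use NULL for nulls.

(Frank, 8); (Ivan, 8); (Omar, 3); (Uma, 1)

Evaluate left to right. First `users t1 LEFT JOIN xref t2` on uid: 9 row(s).
Then INNER JOIN `logins t3` on tag_id: keep only rows whose t2.tag_id appears in t3.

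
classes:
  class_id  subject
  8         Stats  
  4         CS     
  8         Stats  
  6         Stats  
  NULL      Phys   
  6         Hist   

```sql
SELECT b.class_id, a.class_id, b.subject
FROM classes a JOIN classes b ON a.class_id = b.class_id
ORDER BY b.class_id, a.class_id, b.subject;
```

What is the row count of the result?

9

INNER JOIN keeps only pairs where the ON condition holds.
Matching on a.class_id = b.class_id. A NULL in a compared column never satisfies the condition.
- a (class_id=8) pairs with 2 row(s) of b.
- a (class_id=4) pairs with 1 row(s) of b.
- a (class_id=8) pairs with 2 row(s) of b.
- a (class_id=6) pairs with 2 row(s) of b.
- a (class_id=NULL) has no partner → excluded.
- a (class_id=6) pairs with 2 row(s) of b.
Total: 9 rows.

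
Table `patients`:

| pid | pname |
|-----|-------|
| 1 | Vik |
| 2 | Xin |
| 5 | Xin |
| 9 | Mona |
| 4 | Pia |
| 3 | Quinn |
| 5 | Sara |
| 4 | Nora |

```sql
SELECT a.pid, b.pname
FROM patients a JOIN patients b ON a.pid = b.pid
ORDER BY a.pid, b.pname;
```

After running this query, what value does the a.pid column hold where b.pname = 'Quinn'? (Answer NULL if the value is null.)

3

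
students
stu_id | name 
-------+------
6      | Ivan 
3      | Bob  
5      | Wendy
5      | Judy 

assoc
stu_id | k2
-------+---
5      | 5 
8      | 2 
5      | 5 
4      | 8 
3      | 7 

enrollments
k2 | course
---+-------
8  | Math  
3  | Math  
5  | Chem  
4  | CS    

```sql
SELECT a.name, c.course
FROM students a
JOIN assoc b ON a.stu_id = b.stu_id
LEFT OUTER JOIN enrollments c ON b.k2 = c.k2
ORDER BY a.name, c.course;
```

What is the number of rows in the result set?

5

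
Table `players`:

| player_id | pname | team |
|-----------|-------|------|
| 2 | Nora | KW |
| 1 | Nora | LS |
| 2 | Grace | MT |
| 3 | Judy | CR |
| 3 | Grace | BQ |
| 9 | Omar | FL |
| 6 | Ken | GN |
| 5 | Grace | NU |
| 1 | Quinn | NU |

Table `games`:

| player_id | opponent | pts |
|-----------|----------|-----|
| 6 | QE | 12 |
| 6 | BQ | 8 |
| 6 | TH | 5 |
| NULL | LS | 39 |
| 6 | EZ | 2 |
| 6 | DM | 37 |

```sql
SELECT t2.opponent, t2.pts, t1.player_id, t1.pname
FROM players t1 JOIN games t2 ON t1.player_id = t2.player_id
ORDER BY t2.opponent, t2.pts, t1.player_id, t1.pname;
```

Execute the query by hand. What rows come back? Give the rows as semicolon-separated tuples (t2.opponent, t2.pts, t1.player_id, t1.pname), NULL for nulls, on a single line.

(BQ, 8, 6, Ken); (DM, 37, 6, Ken); (EZ, 2, 6, Ken); (QE, 12, 6, Ken); (TH, 5, 6, Ken)

INNER JOIN keeps only pairs where the ON condition holds.
Matching on t1.player_id = t2.player_id. A NULL in a compared column never satisfies the condition.
- t1 (player_id=2) has no partner → excluded.
- t1 (player_id=1) has no partner → excluded.
- t1 (player_id=2) has no partner → excluded.
- t1 (player_id=3) has no partner → excluded.
- t1 (player_id=3) has no partner → excluded.
- t1 (player_id=9) has no partner → excluded.
- t1 (player_id=6) pairs with 5 row(s) of t2.
- t1 (player_id=5) has no partner → excluded.
- t1 (player_id=1) has no partner → excluded.
After projecting and ordering:
t2.opponent | t2.pts | t1.player_id | t1.pname
BQ | 8 | 6 | Ken
DM | 37 | 6 | Ken
EZ | 2 | 6 | Ken
QE | 12 | 6 | Ken
TH | 5 | 6 | Ken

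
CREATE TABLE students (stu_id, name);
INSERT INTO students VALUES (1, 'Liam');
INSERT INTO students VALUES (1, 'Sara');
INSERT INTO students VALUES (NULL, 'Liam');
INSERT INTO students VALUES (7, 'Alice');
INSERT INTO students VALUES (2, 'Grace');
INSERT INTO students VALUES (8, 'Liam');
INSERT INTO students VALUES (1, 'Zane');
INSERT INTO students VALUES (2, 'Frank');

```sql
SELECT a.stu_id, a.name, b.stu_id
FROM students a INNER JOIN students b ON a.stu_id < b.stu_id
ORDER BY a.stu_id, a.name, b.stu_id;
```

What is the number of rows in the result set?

INNER JOIN keeps only pairs where the ON condition holds.
Matching on a.stu_id < b.stu_id. A NULL in a compared column never satisfies the condition.
- a[0] stu_id=1 → 4 match(es) in b → 4 row(s).
- a[1] stu_id=1 → 4 match(es) in b → 4 row(s).
- a[2] stu_id=NULL → no match; dropped.
- a[3] stu_id=7 → 1 match(es) in b → 1 row(s).
- a[4] stu_id=2 → 2 match(es) in b → 2 row(s).
- a[5] stu_id=8 → no match; dropped.
- a[6] stu_id=1 → 4 match(es) in b → 4 row(s).
- a[7] stu_id=2 → 2 match(es) in b → 2 row(s).
Total: 17 rows.

17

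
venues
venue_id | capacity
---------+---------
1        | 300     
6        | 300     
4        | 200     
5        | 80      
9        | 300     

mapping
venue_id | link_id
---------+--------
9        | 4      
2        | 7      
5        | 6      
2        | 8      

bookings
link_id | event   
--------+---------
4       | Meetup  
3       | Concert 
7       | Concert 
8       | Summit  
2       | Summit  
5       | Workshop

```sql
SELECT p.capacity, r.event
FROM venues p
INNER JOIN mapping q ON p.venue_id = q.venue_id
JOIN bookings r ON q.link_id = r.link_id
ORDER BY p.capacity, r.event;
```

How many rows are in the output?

1

Step 1 — p INNER JOIN q on venue_id → 2 row(s).
Then INNER JOIN `bookings r` on link_id: keep only rows whose q.link_id appears in r.
Result: 1 row(s).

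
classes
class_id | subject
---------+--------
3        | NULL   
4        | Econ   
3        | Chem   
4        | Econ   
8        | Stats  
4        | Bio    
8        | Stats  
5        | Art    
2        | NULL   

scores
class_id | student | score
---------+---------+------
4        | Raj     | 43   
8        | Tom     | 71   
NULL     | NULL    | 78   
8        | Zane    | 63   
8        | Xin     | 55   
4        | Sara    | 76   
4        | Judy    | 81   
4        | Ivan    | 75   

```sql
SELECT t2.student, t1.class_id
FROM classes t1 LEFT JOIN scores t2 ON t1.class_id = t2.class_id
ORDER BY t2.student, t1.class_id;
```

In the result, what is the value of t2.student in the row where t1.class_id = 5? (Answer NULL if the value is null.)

LEFT JOIN keeps every row from `classes`; unmatched rows get NULL for `scores`'s columns.
Matching on t1.class_id = t2.class_id. A NULL in a compared column never satisfies the condition.
- t1 (class_id=3) has no partner → padded with NULL.
- t1 (class_id=4) pairs with 4 row(s) of t2.
- t1 (class_id=3) has no partner → padded with NULL.
- t1 (class_id=4) pairs with 4 row(s) of t2.
- t1 (class_id=8) pairs with 3 row(s) of t2.
- t1 (class_id=4) pairs with 4 row(s) of t2.
- t1 (class_id=8) pairs with 3 row(s) of t2.
- t1 (class_id=5) has no partner → padded with NULL.
- t1 (class_id=2) has no partner → padded with NULL.

NULL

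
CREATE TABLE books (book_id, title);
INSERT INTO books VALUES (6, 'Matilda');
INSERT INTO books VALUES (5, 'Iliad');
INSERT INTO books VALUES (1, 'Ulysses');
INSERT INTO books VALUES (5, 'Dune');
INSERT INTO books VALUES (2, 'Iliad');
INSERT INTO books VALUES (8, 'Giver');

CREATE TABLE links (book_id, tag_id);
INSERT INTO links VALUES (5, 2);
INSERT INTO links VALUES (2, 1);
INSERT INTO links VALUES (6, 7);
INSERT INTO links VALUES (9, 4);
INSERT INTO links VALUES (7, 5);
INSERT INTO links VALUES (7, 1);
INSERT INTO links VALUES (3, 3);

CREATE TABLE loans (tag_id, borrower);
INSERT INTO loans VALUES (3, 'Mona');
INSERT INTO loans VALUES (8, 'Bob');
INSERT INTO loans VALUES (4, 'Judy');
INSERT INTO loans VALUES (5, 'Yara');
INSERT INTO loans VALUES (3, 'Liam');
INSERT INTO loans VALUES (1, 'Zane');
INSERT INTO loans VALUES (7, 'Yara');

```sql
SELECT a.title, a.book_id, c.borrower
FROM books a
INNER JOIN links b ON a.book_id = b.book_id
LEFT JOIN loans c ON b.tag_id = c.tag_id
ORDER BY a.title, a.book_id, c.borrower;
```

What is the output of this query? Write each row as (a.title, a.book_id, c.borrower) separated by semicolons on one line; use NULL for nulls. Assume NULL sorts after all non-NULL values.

(Dune, 5, NULL); (Iliad, 2, Zane); (Iliad, 5, NULL); (Matilda, 6, Yara)

Step 1 — a INNER JOIN b on book_id → 4 row(s).
Then LEFT JOIN `loans c` on tag_id: each of those 4 rows is kept; rows whose b.tag_id has no match in c get NULL for c's columns.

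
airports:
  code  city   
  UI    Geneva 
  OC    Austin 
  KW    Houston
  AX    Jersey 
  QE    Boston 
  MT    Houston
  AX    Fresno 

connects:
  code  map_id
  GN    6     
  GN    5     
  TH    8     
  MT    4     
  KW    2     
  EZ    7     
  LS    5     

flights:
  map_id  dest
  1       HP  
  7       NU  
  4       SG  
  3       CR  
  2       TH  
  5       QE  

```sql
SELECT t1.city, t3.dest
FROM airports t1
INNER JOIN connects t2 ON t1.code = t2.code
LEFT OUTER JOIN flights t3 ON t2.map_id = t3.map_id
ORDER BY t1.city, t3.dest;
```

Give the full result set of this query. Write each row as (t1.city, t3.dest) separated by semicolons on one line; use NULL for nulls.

(Houston, SG); (Houston, TH)

Step 1 — t1 INNER JOIN t2 on code → 2 row(s).
Then LEFT JOIN `flights t3` on map_id: each of those 2 rows is kept; rows whose t2.map_id has no match in t3 get NULL for t3's columns.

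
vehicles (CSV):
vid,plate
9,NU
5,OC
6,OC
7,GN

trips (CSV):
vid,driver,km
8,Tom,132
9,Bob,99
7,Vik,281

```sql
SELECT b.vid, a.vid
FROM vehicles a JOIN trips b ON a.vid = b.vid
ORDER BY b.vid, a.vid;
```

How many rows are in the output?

INNER JOIN keeps only pairs where the ON condition holds.
Matching on a.vid = b.vid.
- a (vid=9) pairs with 1 row(s) of b.
- a (vid=5) has no partner → excluded.
- a (vid=6) has no partner → excluded.
- a (vid=7) pairs with 1 row(s) of b.
Total: 2 rows.

2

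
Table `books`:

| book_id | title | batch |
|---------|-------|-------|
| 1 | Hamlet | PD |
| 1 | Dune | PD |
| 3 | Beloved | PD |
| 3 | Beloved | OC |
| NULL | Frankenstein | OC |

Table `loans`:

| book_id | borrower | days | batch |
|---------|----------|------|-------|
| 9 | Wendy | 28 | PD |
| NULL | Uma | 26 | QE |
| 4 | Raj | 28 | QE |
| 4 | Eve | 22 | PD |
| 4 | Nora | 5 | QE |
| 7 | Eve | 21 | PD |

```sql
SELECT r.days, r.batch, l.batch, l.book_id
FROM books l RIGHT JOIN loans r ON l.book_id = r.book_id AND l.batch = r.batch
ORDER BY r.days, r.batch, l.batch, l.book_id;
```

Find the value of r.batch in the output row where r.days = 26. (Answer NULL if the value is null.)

RIGHT JOIN keeps every row from `loans`; unmatched rows get NULL for `books`'s columns.
Matching on l.book_id = r.book_id AND l.batch = r.batch. A NULL in a compared column never satisfies the condition.
- l row (book_id=1, batch=PD): no match.
- l row (book_id=1, batch=PD): no match.
- l row (book_id=3, batch=PD): no match.
- l row (book_id=3, batch=OC): no match.
- l row (book_id=NULL, batch=OC): no match.
- plus 6 unmatched r row(s), each kept with NULL l columns.

QE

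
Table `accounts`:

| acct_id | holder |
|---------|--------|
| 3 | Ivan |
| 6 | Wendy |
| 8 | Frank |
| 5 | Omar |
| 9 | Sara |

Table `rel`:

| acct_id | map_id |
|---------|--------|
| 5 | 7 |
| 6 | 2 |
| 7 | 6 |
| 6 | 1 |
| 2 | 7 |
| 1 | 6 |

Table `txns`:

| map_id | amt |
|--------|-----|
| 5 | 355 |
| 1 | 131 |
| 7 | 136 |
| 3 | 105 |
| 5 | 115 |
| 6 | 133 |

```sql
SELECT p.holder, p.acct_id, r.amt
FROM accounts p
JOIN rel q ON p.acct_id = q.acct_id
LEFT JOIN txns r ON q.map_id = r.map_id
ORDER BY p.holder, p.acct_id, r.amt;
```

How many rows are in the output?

3

Joins associate left-to-right: accounts INNER JOIN rel on acct_id gives 3 intermediate row(s).
Then LEFT JOIN `txns r` on map_id: each of those 3 rows is kept; rows whose q.map_id has no match in r get NULL for r's columns.
Result: 3 row(s).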